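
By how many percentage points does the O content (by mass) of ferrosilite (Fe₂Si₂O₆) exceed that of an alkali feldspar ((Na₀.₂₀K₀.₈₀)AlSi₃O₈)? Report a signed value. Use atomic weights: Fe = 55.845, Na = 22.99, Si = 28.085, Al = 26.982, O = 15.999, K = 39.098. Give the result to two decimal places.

-10.14 percentage points

O in Fe₂Si₂O₆: molar mass 263.854 g/mol; 6×15.999 = 95.994 g → 36.38 wt%.
O in (Na₀.₂₀K₀.₈₀)AlSi₃O₈: molar mass 275.105 g/mol; 8×15.999 = 127.992 g → 46.52 wt%.
Difference = 36.38 − 46.52 = -10.14 percentage points.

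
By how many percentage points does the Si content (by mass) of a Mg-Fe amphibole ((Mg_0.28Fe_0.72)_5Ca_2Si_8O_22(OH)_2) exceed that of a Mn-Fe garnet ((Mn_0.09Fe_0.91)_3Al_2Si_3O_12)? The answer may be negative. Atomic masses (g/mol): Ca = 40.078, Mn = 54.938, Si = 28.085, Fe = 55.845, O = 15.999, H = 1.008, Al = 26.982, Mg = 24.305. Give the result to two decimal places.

M((Mg_0.28Fe_0.72)_5Ca_2Si_8O_22(OH)_2) = 925.897 g/mol, so wt% Si = 224.680/925.897 × 100 = 24.27%.
M((Mn_0.09Fe_0.91)_3Al_2Si_3O_12) = 497.497 g/mol, so wt% Si = 84.255/497.497 × 100 = 16.94%.
24.27 − 16.94 = 7.33 pp.

7.33 percentage points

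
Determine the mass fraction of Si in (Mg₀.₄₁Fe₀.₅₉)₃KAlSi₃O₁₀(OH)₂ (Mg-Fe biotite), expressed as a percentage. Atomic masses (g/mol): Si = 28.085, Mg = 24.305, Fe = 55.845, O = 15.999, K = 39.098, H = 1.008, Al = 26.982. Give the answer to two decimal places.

Molar mass of (Mg₀.₄₁Fe₀.₅₉)₃KAlSi₃O₁₀(OH)₂: 1.23·24.305 + 1.77·55.845 + 1·39.098 + 1·26.982 + 3·28.085 + 12·15.999 + 2·1.008 = 473.080 g/mol.
Mass of Si per formula unit: 3 × 28.085 = 84.255 g.
Weight fraction Si = 84.255 / 473.080 = 0.1781.

17.81 wt%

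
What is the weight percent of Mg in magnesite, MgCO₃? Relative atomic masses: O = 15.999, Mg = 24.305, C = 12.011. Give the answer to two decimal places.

Molar mass of MgCO₃: 1·24.305 + 1·12.011 + 3·15.999 = 84.313 g/mol.
Mass of Mg per formula unit: 1 × 24.305 = 24.305 g.
Weight fraction Mg = 24.305 / 84.313 = 0.2883.

28.83 wt%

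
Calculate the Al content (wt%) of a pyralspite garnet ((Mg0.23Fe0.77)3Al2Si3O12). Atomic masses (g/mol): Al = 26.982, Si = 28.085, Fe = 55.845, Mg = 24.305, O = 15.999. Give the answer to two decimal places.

M((Mg0.23Fe0.77)3Al2Si3O12) = 475.979 g/mol.
Al contributes 2 × 26.982 = 53.964 g per mole.
53.964/475.979 = 0.1134 → 11.34%.

11.34 wt%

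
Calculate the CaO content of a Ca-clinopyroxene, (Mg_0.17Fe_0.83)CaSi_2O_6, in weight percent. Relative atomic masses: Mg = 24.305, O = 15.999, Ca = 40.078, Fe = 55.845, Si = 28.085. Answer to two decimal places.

23.10 wt%

Formula mass = 242.725 g/mol.
1 Ca → 1.0000 mol CaO per formula unit; M(CaO) = 56.077, so CaO mass = 56.077 g.
56.077/242.725 × 100 = 23.10 wt%.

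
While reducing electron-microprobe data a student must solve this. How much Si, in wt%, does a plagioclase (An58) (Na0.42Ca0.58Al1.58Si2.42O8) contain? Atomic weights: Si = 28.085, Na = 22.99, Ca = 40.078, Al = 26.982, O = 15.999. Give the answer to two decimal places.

Formula mass = 0.42·22.99 + 0.58·40.078 + 1.58·26.982 + 2.42·28.085 + 8·15.999 = 271.490 g/mol, of which 67.966 g is Si.
So Si makes up 67.966/271.490 = 0.2503 of the mass, i.e. 25.03%.

25.03 wt%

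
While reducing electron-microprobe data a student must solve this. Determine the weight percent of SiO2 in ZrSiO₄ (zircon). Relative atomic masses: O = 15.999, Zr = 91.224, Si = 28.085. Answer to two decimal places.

M(ZrSiO₄) = 183.305 g/mol; M(SiO2) = 60.083 g/mol.
Moles SiO2 per formula unit = 1 Si ÷ 1 = 1.0000.
SiO2 fraction = (1.0000 × 60.083) / 183.305 = 60.083/183.305 = 0.3278.

32.78 wt%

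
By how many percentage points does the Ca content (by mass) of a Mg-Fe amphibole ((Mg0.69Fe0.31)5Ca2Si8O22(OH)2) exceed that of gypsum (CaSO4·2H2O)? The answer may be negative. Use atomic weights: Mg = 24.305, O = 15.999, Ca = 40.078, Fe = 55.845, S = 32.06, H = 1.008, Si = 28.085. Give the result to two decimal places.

-13.97 percentage points

M((Mg0.69Fe0.31)5Ca2Si8O22(OH)2) = 861.240 g/mol, so wt% Ca = 80.156/861.240 × 100 = 9.31%.
M(CaSO4·2H2O) = 172.164 g/mol, so wt% Ca = 40.078/172.164 × 100 = 23.28%.
9.31 − 23.28 = -13.97 pp.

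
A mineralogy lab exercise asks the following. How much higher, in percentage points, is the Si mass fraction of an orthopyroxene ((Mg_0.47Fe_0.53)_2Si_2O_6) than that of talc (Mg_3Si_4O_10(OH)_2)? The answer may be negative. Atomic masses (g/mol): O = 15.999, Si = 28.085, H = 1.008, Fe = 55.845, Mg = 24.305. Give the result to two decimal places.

First mineral: 56.170 g Si in 234.206 g formula = 23.98 wt% Si.
Second mineral: 112.340 g Si in 379.259 g formula = 29.62 wt% Si.
23.98% − 29.62% gives a difference of -5.64 percentage points.

-5.64 percentage points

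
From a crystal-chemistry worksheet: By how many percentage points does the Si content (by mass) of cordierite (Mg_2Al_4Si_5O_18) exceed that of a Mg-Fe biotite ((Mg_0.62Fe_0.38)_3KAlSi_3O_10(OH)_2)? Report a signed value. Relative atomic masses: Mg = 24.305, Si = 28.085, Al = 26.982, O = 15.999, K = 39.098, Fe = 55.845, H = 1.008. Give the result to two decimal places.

First mineral: 140.425 g Si in 584.945 g formula = 24.01 wt% Si.
Second mineral: 84.255 g Si in 453.210 g formula = 18.59 wt% Si.
24.01% − 18.59% gives a difference of 5.42 percentage points.

5.42 percentage points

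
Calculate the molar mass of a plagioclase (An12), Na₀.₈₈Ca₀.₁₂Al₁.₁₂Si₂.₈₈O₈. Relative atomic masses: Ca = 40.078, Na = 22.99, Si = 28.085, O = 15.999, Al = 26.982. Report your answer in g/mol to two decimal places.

264.14 g/mol

M = 0.88×22.99 + 0.12×40.078 + 1.12×26.982 + 2.88×28.085 + 8×15.999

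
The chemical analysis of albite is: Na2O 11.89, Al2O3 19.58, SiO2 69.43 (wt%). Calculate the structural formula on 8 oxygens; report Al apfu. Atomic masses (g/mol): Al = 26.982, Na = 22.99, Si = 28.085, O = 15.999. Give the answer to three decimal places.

11.89 wt% Na2O ÷ 61.979 g/mol = 0.19184 mol, giving 0.38368 Na and 0.19184 O.
19.58 wt% Al2O3 ÷ 101.961 g/mol = 0.19203 mol, giving 0.38406 Al and 0.57609 O.
69.43 wt% SiO2 ÷ 60.083 g/mol = 1.15557 mol, giving 1.15557 Si and 2.31114 O.
Oxygen sums to 3.07907; scaling by 8/3.07907 = 2.59819 puts the formula on 8 O.
Al: 0.38406 × 2.59819 = 0.998 atoms per formula unit.

0.998 Al apfu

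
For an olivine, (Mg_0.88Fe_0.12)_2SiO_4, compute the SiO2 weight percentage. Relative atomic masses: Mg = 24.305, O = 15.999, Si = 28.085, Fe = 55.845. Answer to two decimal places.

40.53 wt%

Formula mass = 148.261 g/mol.
1 Si → 1.0000 mol SiO2 per formula unit; M(SiO2) = 60.083, so SiO2 mass = 60.083 g.
60.083/148.261 × 100 = 40.53 wt%.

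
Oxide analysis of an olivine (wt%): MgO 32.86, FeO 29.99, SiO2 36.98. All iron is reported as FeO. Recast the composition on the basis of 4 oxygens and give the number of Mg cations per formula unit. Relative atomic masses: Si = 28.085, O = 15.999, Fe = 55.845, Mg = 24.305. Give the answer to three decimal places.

1.324 Mg apfu

MgO: 32.86/40.304 = 0.81530 mol → 0.81530 mol Mg, 0.81530 mol O.
FeO: 29.99/71.844 = 0.41743 mol → 0.41743 mol Fe, 0.41743 mol O.
SiO2: 36.98/60.083 = 0.61548 mol → 0.61548 mol Si, 1.23096 mol O.
Total oxygen = 2.46369 mol. Normalization factor = 4/2.46369 = 1.62358.
Mg per 4 O = 0.81530 × 1.62358 = 1.324.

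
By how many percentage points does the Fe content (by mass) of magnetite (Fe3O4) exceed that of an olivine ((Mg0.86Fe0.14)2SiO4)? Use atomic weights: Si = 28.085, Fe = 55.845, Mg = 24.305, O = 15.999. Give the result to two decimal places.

M(Fe3O4) = 231.531 g/mol, so wt% Fe = 167.535/231.531 × 100 = 72.36%.
M((Mg0.86Fe0.14)2SiO4) = 149.522 g/mol, so wt% Fe = 15.637/149.522 × 100 = 10.46%.
72.36 − 10.46 = 61.90 pp.

61.90 percentage points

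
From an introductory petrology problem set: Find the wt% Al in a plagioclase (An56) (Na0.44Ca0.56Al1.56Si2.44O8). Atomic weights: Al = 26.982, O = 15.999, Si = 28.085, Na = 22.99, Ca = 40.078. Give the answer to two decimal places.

15.52 wt%

Molar mass of Na0.44Ca0.56Al1.56Si2.44O8: 0.44×22.99 + 0.56×40.078 + 1.56×26.982 + 2.44×28.085 + 8×15.999 = 271.171 g/mol.
Mass of Al per formula unit: 1.56 × 26.982 = 42.092 g.
Weight fraction Al = 42.092 / 271.171 = 0.1552.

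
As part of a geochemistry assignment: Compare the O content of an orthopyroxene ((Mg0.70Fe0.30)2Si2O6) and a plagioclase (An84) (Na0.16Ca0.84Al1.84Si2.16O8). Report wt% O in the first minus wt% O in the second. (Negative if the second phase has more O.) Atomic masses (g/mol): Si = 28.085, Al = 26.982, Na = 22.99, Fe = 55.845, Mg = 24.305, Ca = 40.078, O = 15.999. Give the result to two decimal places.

-2.74 percentage points

M((Mg0.70Fe0.30)2Si2O6) = 219.698 g/mol, so wt% O = 95.994/219.698 × 100 = 43.69%.
M(Na0.16Ca0.84Al1.84Si2.16O8) = 275.646 g/mol, so wt% O = 127.992/275.646 × 100 = 46.43%.
43.69 − 46.43 = -2.74 pp.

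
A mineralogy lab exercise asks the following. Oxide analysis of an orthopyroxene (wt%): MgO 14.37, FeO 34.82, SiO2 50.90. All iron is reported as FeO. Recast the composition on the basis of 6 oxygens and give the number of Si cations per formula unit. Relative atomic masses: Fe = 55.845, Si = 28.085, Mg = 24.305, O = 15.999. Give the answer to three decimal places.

2.005 Si apfu

MgO (M=40.304): mol = 0.35654; Mg = 0.35654, O = 0.35654.
FeO (M=71.844): mol = 0.48466; Fe = 0.48466, O = 0.48466.
SiO2 (M=60.083): mol = 0.84716; Si = 0.84716, O = 1.69432.
ΣO = 2.53552; factor = 6/ΣO = 2.36638.
Si apfu = 0.84716 × 2.36638 = 2.005.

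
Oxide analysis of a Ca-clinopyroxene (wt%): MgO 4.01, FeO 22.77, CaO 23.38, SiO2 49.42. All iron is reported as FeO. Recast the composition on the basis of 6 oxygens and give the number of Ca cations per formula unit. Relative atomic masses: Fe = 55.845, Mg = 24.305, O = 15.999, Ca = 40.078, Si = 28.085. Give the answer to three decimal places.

4.01 wt% MgO ÷ 40.304 g/mol = 0.09949 mol, giving 0.09949 Mg and 0.09949 O.
22.77 wt% FeO ÷ 71.844 g/mol = 0.31694 mol, giving 0.31694 Fe and 0.31694 O.
23.38 wt% CaO ÷ 56.077 g/mol = 0.41693 mol, giving 0.41693 Ca and 0.41693 O.
49.42 wt% SiO2 ÷ 60.083 g/mol = 0.82253 mol, giving 0.82253 Si and 1.64506 O.
Oxygen sums to 2.47842; scaling by 6/2.47842 = 2.42090 puts the formula on 6 O.
Ca: 0.41693 × 2.42090 = 1.009 atoms per formula unit.

1.009 Ca apfu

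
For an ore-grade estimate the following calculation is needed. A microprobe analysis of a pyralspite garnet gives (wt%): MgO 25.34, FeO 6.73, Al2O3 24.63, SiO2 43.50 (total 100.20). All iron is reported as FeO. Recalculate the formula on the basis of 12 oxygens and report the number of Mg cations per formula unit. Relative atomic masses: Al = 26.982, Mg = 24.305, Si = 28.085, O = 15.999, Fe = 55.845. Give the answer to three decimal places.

MgO (M=40.304): mol = 0.62872; Mg = 0.62872, O = 0.62872.
FeO (M=71.844): mol = 0.09368; Fe = 0.09368, O = 0.09368.
Al2O3 (M=101.961): mol = 0.24156; Al = 0.48312, O = 0.72468.
SiO2 (M=60.083): mol = 0.72400; Si = 0.72400, O = 1.44800.
ΣO = 2.89508; factor = 12/ΣO = 4.14496.
Mg apfu = 0.62872 × 4.14496 = 2.606.

2.606 Mg apfu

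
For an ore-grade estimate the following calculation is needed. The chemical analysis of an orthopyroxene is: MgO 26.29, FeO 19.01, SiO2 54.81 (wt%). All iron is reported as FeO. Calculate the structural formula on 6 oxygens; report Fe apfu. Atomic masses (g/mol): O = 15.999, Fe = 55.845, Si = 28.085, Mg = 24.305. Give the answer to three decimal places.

0.579 Fe apfu

MgO: 26.29/40.304 = 0.65229 mol → 0.65229 mol Mg, 0.65229 mol O.
FeO: 19.01/71.844 = 0.26460 mol → 0.26460 mol Fe, 0.26460 mol O.
SiO2: 54.81/60.083 = 0.91224 mol → 0.91224 mol Si, 1.82448 mol O.
Total oxygen = 2.74137 mol. Normalization factor = 6/2.74137 = 2.18869.
Fe per 6 O = 0.26460 × 2.18869 = 0.579.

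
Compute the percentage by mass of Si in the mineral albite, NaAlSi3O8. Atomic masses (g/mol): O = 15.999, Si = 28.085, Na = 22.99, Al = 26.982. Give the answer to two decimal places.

32.13 weight percent

M(NaAlSi3O8) = 262.219 g/mol.
Si contributes 3 × 28.085 = 84.255 g per mole.
84.255/262.219 = 0.3213 → 32.13%.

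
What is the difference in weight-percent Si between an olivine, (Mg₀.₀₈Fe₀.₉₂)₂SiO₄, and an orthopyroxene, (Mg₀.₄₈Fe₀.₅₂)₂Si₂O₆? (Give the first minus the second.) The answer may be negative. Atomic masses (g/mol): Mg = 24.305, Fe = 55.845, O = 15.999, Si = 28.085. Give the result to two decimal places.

First mineral: 28.085 g Si in 198.725 g formula = 14.13 wt% Si.
Second mineral: 56.170 g Si in 233.576 g formula = 24.05 wt% Si.
14.13% − 24.05% gives a difference of -9.92 percentage points.

-9.92 percentage points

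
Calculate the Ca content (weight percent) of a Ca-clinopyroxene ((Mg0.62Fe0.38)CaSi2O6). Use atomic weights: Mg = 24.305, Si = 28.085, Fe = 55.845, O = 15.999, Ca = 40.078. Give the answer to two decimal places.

Formula mass = 0.62*24.305 + 0.38*55.845 + 1*40.078 + 2*28.085 + 6*15.999 = 228.532 g/mol, of which 40.078 g is Ca.
So Ca makes up 40.078/228.532 = 0.1754 of the mass, i.e. 17.54%.

17.54 weight percent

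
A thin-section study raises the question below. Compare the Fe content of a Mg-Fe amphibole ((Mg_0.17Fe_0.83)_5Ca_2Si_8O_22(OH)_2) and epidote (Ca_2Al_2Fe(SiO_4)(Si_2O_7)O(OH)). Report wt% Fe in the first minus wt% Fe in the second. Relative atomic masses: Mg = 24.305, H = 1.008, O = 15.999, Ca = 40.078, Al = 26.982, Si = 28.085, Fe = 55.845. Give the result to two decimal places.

13.01 percentage points

M((Mg_0.17Fe_0.83)_5Ca_2Si_8O_22(OH)_2) = 943.244 g/mol, so wt% Fe = 231.757/943.244 × 100 = 24.57%.
M(Ca_2Al_2Fe(SiO_4)(Si_2O_7)O(OH)) = 483.215 g/mol, so wt% Fe = 55.845/483.215 × 100 = 11.56%.
24.57 − 11.56 = 13.01 pp.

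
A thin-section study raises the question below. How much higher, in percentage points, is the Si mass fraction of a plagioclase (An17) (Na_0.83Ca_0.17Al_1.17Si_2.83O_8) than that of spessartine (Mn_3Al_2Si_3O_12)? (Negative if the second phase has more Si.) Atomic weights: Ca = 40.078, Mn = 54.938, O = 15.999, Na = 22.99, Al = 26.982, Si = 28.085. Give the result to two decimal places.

12.98 percentage points

M(Na_0.83Ca_0.17Al_1.17Si_2.83O_8) = 264.936 g/mol, so wt% Si = 79.481/264.936 × 100 = 30.00%.
M(Mn_3Al_2Si_3O_12) = 495.021 g/mol, so wt% Si = 84.255/495.021 × 100 = 17.02%.
30.00 − 17.02 = 12.98 pp.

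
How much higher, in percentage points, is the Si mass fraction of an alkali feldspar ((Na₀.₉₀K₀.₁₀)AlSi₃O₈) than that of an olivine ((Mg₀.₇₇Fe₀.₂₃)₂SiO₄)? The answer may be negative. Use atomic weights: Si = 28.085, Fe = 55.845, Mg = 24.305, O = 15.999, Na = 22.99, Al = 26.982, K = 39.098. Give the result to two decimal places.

13.84 percentage points

M((Na₀.₉₀K₀.₁₀)AlSi₃O₈) = 263.830 g/mol, so wt% Si = 84.255/263.830 × 100 = 31.94%.
M((Mg₀.₇₇Fe₀.₂₃)₂SiO₄) = 155.199 g/mol, so wt% Si = 28.085/155.199 × 100 = 18.10%.
31.94 − 18.10 = 13.84 pp.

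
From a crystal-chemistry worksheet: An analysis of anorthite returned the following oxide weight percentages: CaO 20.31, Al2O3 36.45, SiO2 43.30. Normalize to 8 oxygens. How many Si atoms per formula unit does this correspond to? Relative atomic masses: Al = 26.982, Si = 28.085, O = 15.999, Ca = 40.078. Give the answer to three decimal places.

20.31 wt% CaO ÷ 56.077 g/mol = 0.36218 mol, giving 0.36218 Ca and 0.36218 O.
36.45 wt% Al2O3 ÷ 101.961 g/mol = 0.35749 mol, giving 0.71498 Al and 1.07247 O.
43.30 wt% SiO2 ÷ 60.083 g/mol = 0.72067 mol, giving 0.72067 Si and 1.44134 O.
Oxygen sums to 2.87599; scaling by 8/2.87599 = 2.78165 puts the formula on 8 O.
Si: 0.72067 × 2.78165 = 2.005 atoms per formula unit.

2.005 Si apfu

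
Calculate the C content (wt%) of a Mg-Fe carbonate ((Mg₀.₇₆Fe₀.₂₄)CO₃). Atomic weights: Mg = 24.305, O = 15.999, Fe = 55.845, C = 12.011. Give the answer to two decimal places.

M((Mg₀.₇₆Fe₀.₂₄)CO₃) = 91.883 g/mol.
C contributes 1 × 12.011 = 12.011 g per mole.
12.011/91.883 = 0.1307 → 13.07%.

13.07 wt%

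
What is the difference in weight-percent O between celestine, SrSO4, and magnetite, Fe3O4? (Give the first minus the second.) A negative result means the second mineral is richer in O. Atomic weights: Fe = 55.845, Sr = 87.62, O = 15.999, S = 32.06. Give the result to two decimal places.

7.20 percentage points

First mineral: 63.996 g O in 183.676 g formula = 34.84 wt% O.
Second mineral: 63.996 g O in 231.531 g formula = 27.64 wt% O.
34.84% − 27.64% gives a difference of 7.20 percentage points.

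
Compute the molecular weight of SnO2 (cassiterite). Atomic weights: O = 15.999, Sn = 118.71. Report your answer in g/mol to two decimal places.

M = 1·118.71 + 2·15.999

150.71 g/mol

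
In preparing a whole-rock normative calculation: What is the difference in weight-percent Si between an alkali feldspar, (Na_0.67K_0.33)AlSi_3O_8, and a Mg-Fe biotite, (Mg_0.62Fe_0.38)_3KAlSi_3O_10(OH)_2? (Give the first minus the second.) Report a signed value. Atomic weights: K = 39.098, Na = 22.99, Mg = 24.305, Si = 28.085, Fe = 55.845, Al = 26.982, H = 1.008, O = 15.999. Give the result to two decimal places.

Si in (Na_0.67K_0.33)AlSi_3O_8: molar mass 267.535 g/mol; 3×28.085 = 84.255 g → 31.49 wt%.
Si in (Mg_0.62Fe_0.38)_3KAlSi_3O_10(OH)_2: molar mass 453.210 g/mol; 3×28.085 = 84.255 g → 18.59 wt%.
Difference = 31.49 − 18.59 = 12.90 percentage points.

12.90 percentage points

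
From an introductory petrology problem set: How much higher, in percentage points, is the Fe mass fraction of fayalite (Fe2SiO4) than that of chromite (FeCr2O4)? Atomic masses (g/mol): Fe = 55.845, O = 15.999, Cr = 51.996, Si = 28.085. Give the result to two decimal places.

First mineral: 111.690 g Fe in 203.771 g formula = 54.81 wt% Fe.
Second mineral: 55.845 g Fe in 223.833 g formula = 24.95 wt% Fe.
54.81% − 24.95% gives a difference of 29.86 percentage points.

29.86 percentage points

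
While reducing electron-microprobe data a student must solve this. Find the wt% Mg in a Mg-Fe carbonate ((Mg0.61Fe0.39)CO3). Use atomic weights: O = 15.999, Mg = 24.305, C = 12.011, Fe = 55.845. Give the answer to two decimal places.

15.35 weight percent

Formula mass = 0.61×24.305 + 0.39×55.845 + 1×12.011 + 3×15.999 = 96.614 g/mol, of which 14.826 g is Mg.
So Mg makes up 14.826/96.614 = 0.1535 of the mass, i.e. 15.35%.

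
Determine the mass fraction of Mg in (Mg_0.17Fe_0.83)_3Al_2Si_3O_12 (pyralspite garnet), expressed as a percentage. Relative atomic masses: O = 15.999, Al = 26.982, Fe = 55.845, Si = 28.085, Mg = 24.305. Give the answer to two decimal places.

Formula mass = 0.51*24.305 + 2.49*55.845 + 2*26.982 + 3*28.085 + 12*15.999 = 481.657 g/mol, of which 12.396 g is Mg.
So Mg makes up 12.396/481.657 = 0.0257 of the mass, i.e. 2.57%.

2.57 mass %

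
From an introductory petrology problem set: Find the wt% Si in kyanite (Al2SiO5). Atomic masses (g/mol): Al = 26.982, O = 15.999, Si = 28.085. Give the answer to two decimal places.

17.33 mass %

Formula mass = 2×26.982 + 1×28.085 + 5×15.999 = 162.044 g/mol, of which 28.085 g is Si.
So Si makes up 28.085/162.044 = 0.1733 of the mass, i.e. 17.33%.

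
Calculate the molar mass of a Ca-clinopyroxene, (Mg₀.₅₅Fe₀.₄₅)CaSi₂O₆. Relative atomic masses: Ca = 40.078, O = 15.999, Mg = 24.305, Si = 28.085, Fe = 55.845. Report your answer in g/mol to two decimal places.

The formula mass is the sum 0.55×24.305 + 0.45×55.845 + 1×40.078 + 2×28.085 + 6×15.999.

230.74 g/mol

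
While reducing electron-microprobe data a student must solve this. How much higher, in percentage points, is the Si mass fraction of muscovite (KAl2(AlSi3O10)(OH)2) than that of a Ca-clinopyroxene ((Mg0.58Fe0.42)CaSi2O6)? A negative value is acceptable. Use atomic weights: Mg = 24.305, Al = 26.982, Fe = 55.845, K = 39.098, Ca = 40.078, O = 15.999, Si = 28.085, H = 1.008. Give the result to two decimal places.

M(KAl2(AlSi3O10)(OH)2) = 398.303 g/mol, so wt% Si = 84.255/398.303 × 100 = 21.15%.
M((Mg0.58Fe0.42)CaSi2O6) = 229.794 g/mol, so wt% Si = 56.170/229.794 × 100 = 24.44%.
21.15 − 24.44 = -3.29 pp.

-3.29 percentage points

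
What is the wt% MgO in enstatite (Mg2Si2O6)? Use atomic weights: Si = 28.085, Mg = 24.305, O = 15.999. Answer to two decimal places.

Molar mass of Mg2Si2O6 = 2·24.305 + 2·28.085 + 6·15.999 = 200.774 g/mol.
Each formula unit contains 2 Mg, equivalent to 2/1 = 2.0000 mol MgO.
M(MgO) = 1×24.305 + 1×15.999 = 40.304 g/mol.
Mass of MgO per formula unit = 2.0000 × 40.304 = 80.608 g.
MgO wt% = 80.608 / 200.774 × 100 = 40.15%.

40.15 wt%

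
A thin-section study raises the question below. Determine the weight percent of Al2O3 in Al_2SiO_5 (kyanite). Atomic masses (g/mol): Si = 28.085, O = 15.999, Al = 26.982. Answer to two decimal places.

62.92 wt%

M(Al_2SiO_5) = 162.044 g/mol; M(Al2O3) = 101.961 g/mol.
Moles Al2O3 per formula unit = 2 Al ÷ 2 = 1.0000.
Al2O3 fraction = (1.0000 × 101.961) / 162.044 = 101.961/162.044 = 0.6292.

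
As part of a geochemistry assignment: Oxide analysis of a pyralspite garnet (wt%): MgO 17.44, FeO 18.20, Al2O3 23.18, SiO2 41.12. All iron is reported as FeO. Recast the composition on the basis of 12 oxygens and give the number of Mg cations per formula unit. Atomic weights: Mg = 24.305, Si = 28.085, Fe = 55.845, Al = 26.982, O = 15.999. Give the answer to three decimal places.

1.897 Mg apfu

MgO (M=40.304): mol = 0.43271; Mg = 0.43271, O = 0.43271.
FeO (M=71.844): mol = 0.25333; Fe = 0.25333, O = 0.25333.
Al2O3 (M=101.961): mol = 0.22734; Al = 0.45468, O = 0.68202.
SiO2 (M=60.083): mol = 0.68439; Si = 0.68439, O = 1.36878.
ΣO = 2.73684; factor = 12/ΣO = 4.38462.
Mg apfu = 0.43271 × 4.38462 = 1.897.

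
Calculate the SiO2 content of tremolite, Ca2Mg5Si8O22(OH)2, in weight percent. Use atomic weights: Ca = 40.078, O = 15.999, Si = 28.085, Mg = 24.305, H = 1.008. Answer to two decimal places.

M(Ca2Mg5Si8O22(OH)2) = 812.353 g/mol; M(SiO2) = 60.083 g/mol.
Moles SiO2 per formula unit = 8 Si ÷ 1 = 8.0000.
SiO2 fraction = (8.0000 × 60.083) / 812.353 = 480.664/812.353 = 0.5917.

59.17 wt%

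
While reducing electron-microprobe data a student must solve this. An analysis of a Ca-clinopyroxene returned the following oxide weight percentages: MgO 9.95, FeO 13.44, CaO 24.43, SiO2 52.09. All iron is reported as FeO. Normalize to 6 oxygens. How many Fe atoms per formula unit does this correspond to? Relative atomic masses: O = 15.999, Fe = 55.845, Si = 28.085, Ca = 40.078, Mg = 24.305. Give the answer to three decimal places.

MgO: 9.95/40.304 = 0.24687 mol → 0.24687 mol Mg, 0.24687 mol O.
FeO: 13.44/71.844 = 0.18707 mol → 0.18707 mol Fe, 0.18707 mol O.
CaO: 24.43/56.077 = 0.43565 mol → 0.43565 mol Ca, 0.43565 mol O.
SiO2: 52.09/60.083 = 0.86697 mol → 0.86697 mol Si, 1.73394 mol O.
Total oxygen = 2.60353 mol. Normalization factor = 6/2.60353 = 2.30456.
Fe per 6 O = 0.18707 × 2.30456 = 0.431.

0.431 Fe apfu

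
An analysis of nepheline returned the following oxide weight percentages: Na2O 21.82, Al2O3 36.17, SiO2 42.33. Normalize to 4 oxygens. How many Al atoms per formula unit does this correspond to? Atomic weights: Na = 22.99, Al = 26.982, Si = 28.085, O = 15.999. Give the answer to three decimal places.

Na2O (M=61.979): mol = 0.35205; Na = 0.70410, O = 0.35205.
Al2O3 (M=101.961): mol = 0.35474; Al = 0.70948, O = 1.06422.
SiO2 (M=60.083): mol = 0.70453; Si = 0.70453, O = 1.40906.
ΣO = 2.82533; factor = 4/ΣO = 1.41576.
Al apfu = 0.70948 × 1.41576 = 1.004.

1.004 Al apfu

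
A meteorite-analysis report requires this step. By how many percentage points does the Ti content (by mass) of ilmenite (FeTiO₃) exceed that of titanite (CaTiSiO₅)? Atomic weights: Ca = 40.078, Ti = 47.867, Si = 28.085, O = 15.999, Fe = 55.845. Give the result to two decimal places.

7.13 percentage points

Ti in FeTiO₃: molar mass 151.709 g/mol; 1×47.867 = 47.867 g → 31.55 wt%.
Ti in CaTiSiO₅: molar mass 196.025 g/mol; 1×47.867 = 47.867 g → 24.42 wt%.
Difference = 31.55 − 24.42 = 7.13 percentage points.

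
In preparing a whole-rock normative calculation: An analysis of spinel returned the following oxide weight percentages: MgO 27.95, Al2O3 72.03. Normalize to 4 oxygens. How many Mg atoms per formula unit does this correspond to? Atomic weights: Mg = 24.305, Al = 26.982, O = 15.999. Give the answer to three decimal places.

0.986 Mg apfu

MgO (M=40.304): mol = 0.69348; Mg = 0.69348, O = 0.69348.
Al2O3 (M=101.961): mol = 0.70645; Al = 1.41290, O = 2.11935.
ΣO = 2.81283; factor = 4/ΣO = 1.42206.
Mg apfu = 0.69348 × 1.42206 = 0.986.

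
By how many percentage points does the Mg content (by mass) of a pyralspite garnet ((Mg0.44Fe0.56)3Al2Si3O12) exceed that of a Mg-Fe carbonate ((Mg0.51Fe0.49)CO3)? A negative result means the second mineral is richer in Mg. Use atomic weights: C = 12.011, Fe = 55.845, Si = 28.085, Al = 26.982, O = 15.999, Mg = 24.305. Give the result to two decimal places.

M((Mg0.44Fe0.56)3Al2Si3O12) = 456.109 g/mol, so wt% Mg = 32.083/456.109 × 100 = 7.03%.
M((Mg0.51Fe0.49)CO3) = 99.768 g/mol, so wt% Mg = 12.396/99.768 × 100 = 12.42%.
7.03 − 12.42 = -5.39 pp.

-5.39 percentage points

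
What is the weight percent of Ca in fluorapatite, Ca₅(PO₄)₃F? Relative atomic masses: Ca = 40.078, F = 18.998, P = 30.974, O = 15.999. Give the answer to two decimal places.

39.74 weight percent

M(Ca₅(PO₄)₃F) = 504.298 g/mol.
Ca contributes 5 × 40.078 = 200.390 g per mole.
200.390/504.298 = 0.3974 → 39.74%.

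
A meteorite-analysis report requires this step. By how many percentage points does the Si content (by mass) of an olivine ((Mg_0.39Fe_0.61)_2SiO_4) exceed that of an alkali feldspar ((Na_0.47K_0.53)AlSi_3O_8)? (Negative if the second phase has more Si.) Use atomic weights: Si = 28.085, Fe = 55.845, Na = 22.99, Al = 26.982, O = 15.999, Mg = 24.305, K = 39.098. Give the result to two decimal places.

Si in (Mg_0.39Fe_0.61)_2SiO_4: molar mass 179.170 g/mol; 1×28.085 = 28.085 g → 15.68 wt%.
Si in (Na_0.47K_0.53)AlSi_3O_8: molar mass 270.756 g/mol; 3×28.085 = 84.255 g → 31.12 wt%.
Difference = 15.68 − 31.12 = -15.44 percentage points.

-15.44 percentage points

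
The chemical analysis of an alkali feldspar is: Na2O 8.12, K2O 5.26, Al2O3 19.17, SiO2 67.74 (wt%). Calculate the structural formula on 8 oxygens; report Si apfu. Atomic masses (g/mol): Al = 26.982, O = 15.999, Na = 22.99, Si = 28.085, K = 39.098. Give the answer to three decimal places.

Na2O: 8.12/61.979 = 0.13101 mol → 0.26202 mol Na, 0.13101 mol O.
K2O: 5.26/94.195 = 0.05584 mol → 0.11168 mol K, 0.05584 mol O.
Al2O3: 19.17/101.961 = 0.18801 mol → 0.37602 mol Al, 0.56403 mol O.
SiO2: 67.74/60.083 = 1.12744 mol → 1.12744 mol Si, 2.25488 mol O.
Total oxygen = 3.00576 mol. Normalization factor = 8/3.00576 = 2.66156.
Si per 8 O = 1.12744 × 2.66156 = 3.001.

3.001 Si apfu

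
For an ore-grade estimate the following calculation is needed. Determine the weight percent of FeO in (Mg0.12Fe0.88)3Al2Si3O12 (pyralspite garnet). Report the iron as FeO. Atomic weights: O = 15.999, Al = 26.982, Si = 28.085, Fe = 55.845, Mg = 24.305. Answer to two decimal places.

M((Mg0.12Fe0.88)3Al2Si3O12) = 486.388 g/mol; M(FeO) = 71.844 g/mol.
Moles FeO per formula unit = 2.64 Fe ÷ 1 = 2.6400.
FeO fraction = (2.6400 × 71.844) / 486.388 = 189.668/486.388 = 0.3900.

39.00 wt%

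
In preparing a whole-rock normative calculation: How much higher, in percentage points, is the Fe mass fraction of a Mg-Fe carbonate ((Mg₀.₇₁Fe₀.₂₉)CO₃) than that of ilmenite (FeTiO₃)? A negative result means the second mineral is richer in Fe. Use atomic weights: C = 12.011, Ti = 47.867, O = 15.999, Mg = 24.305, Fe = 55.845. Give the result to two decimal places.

M((Mg₀.₇₁Fe₀.₂₉)CO₃) = 93.460 g/mol, so wt% Fe = 16.195/93.460 × 100 = 17.33%.
M(FeTiO₃) = 151.709 g/mol, so wt% Fe = 55.845/151.709 × 100 = 36.81%.
17.33 − 36.81 = -19.48 pp.

-19.48 percentage points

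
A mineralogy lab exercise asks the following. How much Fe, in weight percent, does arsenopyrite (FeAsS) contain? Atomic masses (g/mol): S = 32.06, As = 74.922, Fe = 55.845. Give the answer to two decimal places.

34.30 weight percent

Molar mass of FeAsS: 1·55.845 + 1·74.922 + 1·32.06 = 162.827 g/mol.
Mass of Fe per formula unit: 1 × 55.845 = 55.845 g.
Weight fraction Fe = 55.845 / 162.827 = 0.3430.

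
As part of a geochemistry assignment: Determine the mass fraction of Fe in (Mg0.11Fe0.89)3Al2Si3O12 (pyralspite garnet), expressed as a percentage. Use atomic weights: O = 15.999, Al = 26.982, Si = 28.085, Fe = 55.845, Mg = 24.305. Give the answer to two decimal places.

Formula mass = 0.33*24.305 + 2.67*55.845 + 2*26.982 + 3*28.085 + 12*15.999 = 487.334 g/mol, of which 149.106 g is Fe.
So Fe makes up 149.106/487.334 = 0.3060 of the mass, i.e. 30.60%.

30.60 weight percent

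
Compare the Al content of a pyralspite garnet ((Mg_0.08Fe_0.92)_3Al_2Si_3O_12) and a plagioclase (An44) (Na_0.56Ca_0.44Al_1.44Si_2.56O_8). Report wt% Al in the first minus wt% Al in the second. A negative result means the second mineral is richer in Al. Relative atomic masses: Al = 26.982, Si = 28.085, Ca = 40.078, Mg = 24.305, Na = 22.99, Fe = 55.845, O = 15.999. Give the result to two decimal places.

-3.42 percentage points

First mineral: 53.964 g Al in 490.172 g formula = 11.01 wt% Al.
Second mineral: 38.854 g Al in 269.252 g formula = 14.43 wt% Al.
11.01% − 14.43% gives a difference of -3.42 percentage points.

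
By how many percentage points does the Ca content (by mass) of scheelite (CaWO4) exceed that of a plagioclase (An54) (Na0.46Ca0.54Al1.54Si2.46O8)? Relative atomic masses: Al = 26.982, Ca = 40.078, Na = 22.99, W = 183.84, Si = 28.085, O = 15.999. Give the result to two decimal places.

Ca in CaWO4: molar mass 287.914 g/mol; 1×40.078 = 40.078 g → 13.92 wt%.
Ca in Na0.46Ca0.54Al1.54Si2.46O8: molar mass 270.851 g/mol; 0.54×40.078 = 21.642 g → 7.99 wt%.
Difference = 13.92 − 7.99 = 5.93 percentage points.

5.93 percentage points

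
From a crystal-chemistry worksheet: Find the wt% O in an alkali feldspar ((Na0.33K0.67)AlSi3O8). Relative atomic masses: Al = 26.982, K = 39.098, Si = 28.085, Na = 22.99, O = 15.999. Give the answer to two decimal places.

46.88 wt%

Molar mass of (Na0.33K0.67)AlSi3O8: 0.33×22.99 + 0.67×39.098 + 1×26.982 + 3×28.085 + 8×15.999 = 273.011 g/mol.
Mass of O per formula unit: 8 × 15.999 = 127.992 g.
Weight fraction O = 127.992 / 273.011 = 0.4688.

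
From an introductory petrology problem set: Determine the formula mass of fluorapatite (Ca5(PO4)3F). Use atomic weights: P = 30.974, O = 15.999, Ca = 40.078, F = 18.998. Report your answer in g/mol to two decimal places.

Ca: 5 × 40.078 = 200.3900
P: 3 × 30.974 = 92.9220
O: 12 × 15.999 = 191.9880
F: 1 × 18.998 = 18.9980
Summing the contributions gives the formula mass.

504.30 g/mol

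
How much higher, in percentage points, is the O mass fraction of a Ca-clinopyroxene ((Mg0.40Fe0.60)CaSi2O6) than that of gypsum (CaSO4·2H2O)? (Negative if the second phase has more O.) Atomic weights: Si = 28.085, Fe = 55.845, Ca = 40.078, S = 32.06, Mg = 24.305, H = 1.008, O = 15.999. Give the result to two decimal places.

First mineral: 95.994 g O in 235.471 g formula = 40.77 wt% O.
Second mineral: 95.994 g O in 172.164 g formula = 55.76 wt% O.
40.77% − 55.76% gives a difference of -14.99 percentage points.

-14.99 percentage points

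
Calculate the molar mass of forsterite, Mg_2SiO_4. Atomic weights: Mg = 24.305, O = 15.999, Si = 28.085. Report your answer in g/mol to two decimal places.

Mg: 2 × 24.305 = 48.6100
Si: 1 × 28.085 = 28.0850
O: 4 × 15.999 = 63.9960
Summing the contributions gives the formula mass.

140.69 g/mol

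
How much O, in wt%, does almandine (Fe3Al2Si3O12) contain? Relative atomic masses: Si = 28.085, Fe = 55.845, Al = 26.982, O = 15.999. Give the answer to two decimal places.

M(Fe3Al2Si3O12) = 497.742 g/mol.
O contributes 12 × 15.999 = 191.988 g per mole.
191.988/497.742 = 0.3857 → 38.57%.

38.57 wt%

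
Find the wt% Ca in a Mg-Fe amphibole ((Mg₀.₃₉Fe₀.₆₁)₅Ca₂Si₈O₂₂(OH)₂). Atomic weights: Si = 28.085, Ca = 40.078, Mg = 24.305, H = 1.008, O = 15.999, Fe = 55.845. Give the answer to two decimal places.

M((Mg₀.₃₉Fe₀.₆₁)₅Ca₂Si₈O₂₂(OH)₂) = 908.550 g/mol.
Ca contributes 2 × 40.078 = 80.156 g per mole.
80.156/908.550 = 0.0882 → 8.82%.

8.82 wt%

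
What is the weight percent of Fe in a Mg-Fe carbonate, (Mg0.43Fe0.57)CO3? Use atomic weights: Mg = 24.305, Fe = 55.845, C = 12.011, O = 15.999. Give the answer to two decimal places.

31.12 wt%

M((Mg0.43Fe0.57)CO3) = 102.291 g/mol.
Fe contributes 0.57 × 55.845 = 31.832 g per mole.
31.832/102.291 = 0.3112 → 31.12%.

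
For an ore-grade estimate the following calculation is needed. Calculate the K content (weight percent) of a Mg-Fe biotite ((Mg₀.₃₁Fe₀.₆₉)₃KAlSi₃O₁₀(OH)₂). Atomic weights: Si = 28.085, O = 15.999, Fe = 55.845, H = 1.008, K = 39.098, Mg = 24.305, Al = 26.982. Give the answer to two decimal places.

8.10 weight percent

M((Mg₀.₃₁Fe₀.₆₉)₃KAlSi₃O₁₀(OH)₂) = 482.542 g/mol.
K contributes 1 × 39.098 = 39.098 g per mole.
39.098/482.542 = 0.0810 → 8.10%.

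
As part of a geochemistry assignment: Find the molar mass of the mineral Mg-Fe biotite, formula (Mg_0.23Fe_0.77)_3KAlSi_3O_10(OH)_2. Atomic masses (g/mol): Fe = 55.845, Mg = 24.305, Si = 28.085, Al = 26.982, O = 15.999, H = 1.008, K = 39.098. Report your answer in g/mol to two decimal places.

490.11 g/mol

The formula mass is the sum 0.69*24.305 + 2.31*55.845 + 1*39.098 + 1*26.982 + 3*28.085 + 12*15.999 + 2*1.008.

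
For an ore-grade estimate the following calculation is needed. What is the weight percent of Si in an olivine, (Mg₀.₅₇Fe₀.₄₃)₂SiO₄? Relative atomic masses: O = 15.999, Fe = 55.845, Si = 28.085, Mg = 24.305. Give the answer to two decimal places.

Formula mass = 1.14×24.305 + 0.86×55.845 + 1×28.085 + 4×15.999 = 167.815 g/mol, of which 28.085 g is Si.
So Si makes up 28.085/167.815 = 0.1674 of the mass, i.e. 16.74%.

16.74 weight percent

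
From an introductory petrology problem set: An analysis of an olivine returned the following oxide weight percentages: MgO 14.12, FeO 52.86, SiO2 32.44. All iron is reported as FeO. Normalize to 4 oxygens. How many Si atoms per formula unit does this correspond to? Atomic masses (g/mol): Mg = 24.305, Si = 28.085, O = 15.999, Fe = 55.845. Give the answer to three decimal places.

14.12 wt% MgO ÷ 40.304 g/mol = 0.35034 mol, giving 0.35034 Mg and 0.35034 O.
52.86 wt% FeO ÷ 71.844 g/mol = 0.73576 mol, giving 0.73576 Fe and 0.73576 O.
32.44 wt% SiO2 ÷ 60.083 g/mol = 0.53992 mol, giving 0.53992 Si and 1.07984 O.
Oxygen sums to 2.16594; scaling by 4/2.16594 = 1.84677 puts the formula on 4 O.
Si: 0.53992 × 1.84677 = 0.997 atoms per formula unit.

0.997 Si apfu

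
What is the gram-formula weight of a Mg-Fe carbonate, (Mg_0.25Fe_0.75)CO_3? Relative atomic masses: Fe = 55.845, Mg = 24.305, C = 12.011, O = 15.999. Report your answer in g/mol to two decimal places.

M = 0.25·24.305 + 0.75·55.845 + 1·12.011 + 3·15.999

107.97 g/mol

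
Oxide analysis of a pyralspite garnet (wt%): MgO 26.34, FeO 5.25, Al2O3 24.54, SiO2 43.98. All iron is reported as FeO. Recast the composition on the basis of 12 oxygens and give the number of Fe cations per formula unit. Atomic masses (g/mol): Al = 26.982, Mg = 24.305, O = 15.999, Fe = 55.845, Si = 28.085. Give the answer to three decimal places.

26.34 wt% MgO ÷ 40.304 g/mol = 0.65353 mol, giving 0.65353 Mg and 0.65353 O.
5.25 wt% FeO ÷ 71.844 g/mol = 0.07307 mol, giving 0.07307 Fe and 0.07307 O.
24.54 wt% Al2O3 ÷ 101.961 g/mol = 0.24068 mol, giving 0.48136 Al and 0.72204 O.
43.98 wt% SiO2 ÷ 60.083 g/mol = 0.73199 mol, giving 0.73199 Si and 1.46398 O.
Oxygen sums to 2.91262; scaling by 12/2.91262 = 4.12000 puts the formula on 12 O.
Fe: 0.07307 × 4.12000 = 0.301 atoms per formula unit.

0.301 Fe apfu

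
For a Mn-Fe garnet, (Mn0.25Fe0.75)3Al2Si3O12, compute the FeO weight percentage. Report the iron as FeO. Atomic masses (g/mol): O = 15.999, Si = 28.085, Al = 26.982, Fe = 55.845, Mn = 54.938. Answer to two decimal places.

32.52 wt%

Formula mass = 497.062 g/mol.
2.25 Fe → 2.2500 mol FeO per formula unit; M(FeO) = 71.844, so FeO mass = 161.649 g.
161.649/497.062 × 100 = 32.52 wt%.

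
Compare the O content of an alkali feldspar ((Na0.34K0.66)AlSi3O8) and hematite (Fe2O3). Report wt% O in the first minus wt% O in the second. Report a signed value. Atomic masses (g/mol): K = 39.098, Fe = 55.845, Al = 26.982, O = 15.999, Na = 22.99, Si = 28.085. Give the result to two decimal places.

16.85 percentage points

First mineral: 127.992 g O in 272.850 g formula = 46.91 wt% O.
Second mineral: 47.997 g O in 159.687 g formula = 30.06 wt% O.
46.91% − 30.06% gives a difference of 16.85 percentage points.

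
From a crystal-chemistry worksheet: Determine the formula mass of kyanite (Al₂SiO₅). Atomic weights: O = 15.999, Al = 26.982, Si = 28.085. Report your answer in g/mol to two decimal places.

162.04 g/mol

Al: 2 × 26.982 = 53.9640
Si: 1 × 28.085 = 28.0850
O: 5 × 15.999 = 79.9950
Summing the contributions gives the formula mass.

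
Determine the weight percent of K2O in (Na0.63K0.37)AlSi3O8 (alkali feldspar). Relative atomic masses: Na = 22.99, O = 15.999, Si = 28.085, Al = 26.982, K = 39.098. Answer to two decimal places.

Molar mass of (Na0.63K0.37)AlSi3O8 = 0.63*22.99 + 0.37*39.098 + 1*26.982 + 3*28.085 + 8*15.999 = 268.179 g/mol.
Each formula unit contains 0.37 K, equivalent to 0.37/2 = 0.1850 mol K2O.
M(K2O) = 2×39.098 + 1×15.999 = 94.195 g/mol.
Mass of K2O per formula unit = 0.1850 × 94.195 = 17.426 g.
K2O wt% = 17.426 / 268.179 × 100 = 6.50%.

6.50 wt%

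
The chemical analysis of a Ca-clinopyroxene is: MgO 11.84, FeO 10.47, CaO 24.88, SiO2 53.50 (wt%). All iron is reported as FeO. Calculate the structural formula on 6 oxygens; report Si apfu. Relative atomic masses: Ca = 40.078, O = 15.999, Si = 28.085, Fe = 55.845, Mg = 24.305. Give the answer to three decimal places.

2.005 Si apfu

MgO: 11.84/40.304 = 0.29377 mol → 0.29377 mol Mg, 0.29377 mol O.
FeO: 10.47/71.844 = 0.14573 mol → 0.14573 mol Fe, 0.14573 mol O.
CaO: 24.88/56.077 = 0.44368 mol → 0.44368 mol Ca, 0.44368 mol O.
SiO2: 53.50/60.083 = 0.89043 mol → 0.89043 mol Si, 1.78086 mol O.
Total oxygen = 2.66404 mol. Normalization factor = 6/2.66404 = 2.25222.
Si per 6 O = 0.89043 × 2.25222 = 2.005.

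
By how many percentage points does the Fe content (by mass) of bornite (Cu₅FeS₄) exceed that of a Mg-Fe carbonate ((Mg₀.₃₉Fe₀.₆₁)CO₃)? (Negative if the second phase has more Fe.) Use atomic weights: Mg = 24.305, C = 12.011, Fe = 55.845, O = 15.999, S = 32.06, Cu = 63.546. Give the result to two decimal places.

-21.77 percentage points

First mineral: 55.845 g Fe in 501.815 g formula = 11.13 wt% Fe.
Second mineral: 34.065 g Fe in 103.552 g formula = 32.90 wt% Fe.
11.13% − 32.90% gives a difference of -21.77 percentage points.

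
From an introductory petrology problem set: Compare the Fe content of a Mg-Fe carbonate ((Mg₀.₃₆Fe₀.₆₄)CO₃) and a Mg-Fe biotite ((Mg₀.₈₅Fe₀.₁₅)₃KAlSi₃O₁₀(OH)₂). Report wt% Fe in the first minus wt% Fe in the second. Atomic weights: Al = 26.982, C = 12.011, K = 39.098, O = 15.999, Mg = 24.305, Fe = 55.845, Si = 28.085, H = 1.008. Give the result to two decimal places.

Fe in (Mg₀.₃₆Fe₀.₆₄)CO₃: molar mass 104.499 g/mol; 0.64×55.845 = 35.741 g → 34.20 wt%.
Fe in (Mg₀.₈₅Fe₀.₁₅)₃KAlSi₃O₁₀(OH)₂: molar mass 431.447 g/mol; 0.45×55.845 = 25.130 g → 5.82 wt%.
Difference = 34.20 − 5.82 = 28.38 percentage points.

28.38 percentage points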